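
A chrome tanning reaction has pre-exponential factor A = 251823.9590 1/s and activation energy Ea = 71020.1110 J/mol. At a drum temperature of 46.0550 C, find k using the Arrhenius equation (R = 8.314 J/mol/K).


T_K = T_C + 273.15 = 46.0550 + 273.15 = 319.2050 K
exponent = -Ea / (R * T_K) = -71020.1110 / (8.314 * 319.2050) = -26.7610
k = A * exp(exponent) = 251823.9590 * exp(-26.7610) = 6.0112e-07 1/s


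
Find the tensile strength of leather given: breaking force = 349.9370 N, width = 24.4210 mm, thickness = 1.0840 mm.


Formula: TS = force / (width * thickness)
Substituting: TS = 349.9370 / (24.4210 * 1.0840)
Result: 13.2190 N/mm^2


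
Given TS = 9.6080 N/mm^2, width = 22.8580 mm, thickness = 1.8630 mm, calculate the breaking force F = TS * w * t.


Formula: F = TS * w * t
Substituting: F = 9.6080 * 22.8580 * 1.8630
Result: 409.1514 N


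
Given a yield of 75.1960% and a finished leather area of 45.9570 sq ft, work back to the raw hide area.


Formula: raw = finished * 100 / yield
Substituting: raw = 45.9570 * 100 / 75.1960
Result: 61.1163 sq ft


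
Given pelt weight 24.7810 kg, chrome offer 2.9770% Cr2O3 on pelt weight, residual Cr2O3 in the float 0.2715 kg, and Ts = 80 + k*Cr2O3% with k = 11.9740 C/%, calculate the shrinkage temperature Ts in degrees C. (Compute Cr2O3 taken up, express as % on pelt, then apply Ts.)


Offered = pelt * offer_pct / 100 = 24.7810 * 2.9770 / 100 = 0.7377 kg
Uptake = offered - residual = 0.7377 - 0.2715 = 0.4662 kg
Cr2O3% on pelt = uptake / pelt * 100 = 0.4662 / 24.7810 * 100 = 1.8814 %
Ts = 80 + k * Cr2O3% = 80 + 11.9740 * 1.8814 = 102.5279 C


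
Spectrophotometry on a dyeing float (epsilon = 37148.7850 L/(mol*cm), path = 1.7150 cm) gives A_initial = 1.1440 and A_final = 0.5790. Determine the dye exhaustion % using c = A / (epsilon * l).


c_initial = A_i / (epsilon * l) = 1.1440 / (37148.7850 * 1.7150) = 1.7956e-05 mol/L
c_final = A_f / (epsilon * l) = 0.5790 / (37148.7850 * 1.7150) = 9.0880e-06 mol/L
Exhaustion = (c_initial - c_final) / c_initial * 100 = (1.7956e-05 - 9.0880e-06) / 1.7956e-05 * 100 = 49.3881 %


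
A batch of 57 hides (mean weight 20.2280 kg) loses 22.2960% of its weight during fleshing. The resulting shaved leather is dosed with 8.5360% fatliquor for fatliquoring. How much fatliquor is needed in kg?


Total_raw = N * avg_wt = 57 * 20.2280 = 1152.9960 kg
Substrate = Total_raw * (1 - loss/100) = 1152.9960 * (1 - 22.2960/100) = 895.9240 kg
Fat = Substrate * pct / 100 = 895.9240 * 8.5360 / 100 = 76.4761 kg


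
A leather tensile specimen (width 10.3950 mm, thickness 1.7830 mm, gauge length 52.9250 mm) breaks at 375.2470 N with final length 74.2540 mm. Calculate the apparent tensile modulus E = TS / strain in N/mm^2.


TS = F / (w * t) = 375.2470 / (10.3950 * 1.7830) = 20.2461 N/mm^2
strain = (Lf - L0) / L0 = (74.2540 - 52.9250) / 52.9250 = 0.4030
E = TS / strain = 20.2461 / 0.4030 = 50.2379 N/mm^2


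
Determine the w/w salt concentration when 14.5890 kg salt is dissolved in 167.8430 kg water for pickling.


Formula: Conc = salt / (water + salt) * 100
Substituting: Conc = 14.5890 / (167.8430 + 14.5890) * 100
Result: 7.9970 %


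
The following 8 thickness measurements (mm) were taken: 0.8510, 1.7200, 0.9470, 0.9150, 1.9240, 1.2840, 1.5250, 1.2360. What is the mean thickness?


Formula: Average = sum / n
Substituting: Average = 10.4020 / 8
Result: 1.3002 mm


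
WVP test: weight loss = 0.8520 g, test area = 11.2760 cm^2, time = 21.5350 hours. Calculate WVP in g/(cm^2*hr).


Formula: WVP = loss / (area * time)
Substituting: WVP = 0.8520 / (11.2760 * 21.5350)
Result: 0.00350865 g/(cm^2*hr)


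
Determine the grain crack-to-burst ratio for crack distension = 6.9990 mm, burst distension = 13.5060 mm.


Formula: Ratio = crack / burst
Substituting: Ratio = 6.9990 / 13.5060
Result: 0.5182


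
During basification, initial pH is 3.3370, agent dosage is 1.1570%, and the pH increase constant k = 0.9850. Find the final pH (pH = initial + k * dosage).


Formula: pH_final = pH_initial + k * base_pct
Substituting: pH_final = 3.3370 + 0.9850 * 1.1570
Result: 4.4766


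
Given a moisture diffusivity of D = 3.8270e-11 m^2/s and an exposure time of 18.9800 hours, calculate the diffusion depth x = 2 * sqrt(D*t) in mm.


t = 18.9800 hr * 3600 = 68328.0000 s
D * t = 3.8270e-11 * 68328.0000 = 2.6149e-06
x = 2 * sqrt(D*t) = 2 * sqrt(2.6149e-06) = 0.00323414 m = 3.2341 mm


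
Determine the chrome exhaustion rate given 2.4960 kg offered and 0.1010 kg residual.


Formula: Uptake = (offered - residual) / offered * 100
Substituting: Uptake = (2.4960 - 0.1010) / 2.4960 * 100
Result: 95.9535 %


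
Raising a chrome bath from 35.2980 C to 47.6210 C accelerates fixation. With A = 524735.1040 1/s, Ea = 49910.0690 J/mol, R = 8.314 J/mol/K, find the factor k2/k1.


T1 = 35.2980 + 273.15 = 308.4480 K; T2 = 47.6210 + 273.15 = 320.7710 K
k1 = A * exp(-Ea/(R*T1)) = 524735.1040 * exp(-49910.0690/(8.314*308.4480)) = 0.00185153 1/s
k2 = A * exp(-Ea/(R*T2)) = 524735.1040 * exp(-49910.0690/(8.314*320.7710)) = 0.00391062 1/s
k2/k1 = 0.00391062 / 0.00185153 = 2.1121


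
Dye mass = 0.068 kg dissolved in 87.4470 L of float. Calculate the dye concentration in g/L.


Formula: Conc = dye_mass(kg) / volume(L) * 1000
Substituting: Conc = 0.068 / 87.4470 * 1000
Result: 0.7776 g/L


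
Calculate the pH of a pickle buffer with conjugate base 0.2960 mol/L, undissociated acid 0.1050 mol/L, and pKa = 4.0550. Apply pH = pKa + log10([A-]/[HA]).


ratio = [A-] / [HA] = 0.2960 / 0.1050 = 2.8190
log10(ratio) = 0.4501
pH = pKa + log10(ratio) = 4.0550 + 0.4501 = 4.5051


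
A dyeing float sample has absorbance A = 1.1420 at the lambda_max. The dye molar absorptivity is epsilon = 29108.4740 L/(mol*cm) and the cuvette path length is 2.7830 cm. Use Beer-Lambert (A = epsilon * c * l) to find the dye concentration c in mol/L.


Formula: c = A / (epsilon * l)
Substituting: c = 1.1420 / (29108.4740 * 2.7830)
Result: 1.4097e-05 mol/L


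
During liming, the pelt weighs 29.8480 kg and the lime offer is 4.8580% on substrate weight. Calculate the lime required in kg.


Formula: Lime = substrate * pct / 100
Substituting: Lime = 29.8480 * 4.8580 / 100
Result: 1.4500 kg


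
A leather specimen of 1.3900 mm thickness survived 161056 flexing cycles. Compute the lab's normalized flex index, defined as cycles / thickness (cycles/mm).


Formula: Index = cycles / thickness
Substituting: Index = 161056 / 1.3900
Result: 115867.6259 cycles/mm


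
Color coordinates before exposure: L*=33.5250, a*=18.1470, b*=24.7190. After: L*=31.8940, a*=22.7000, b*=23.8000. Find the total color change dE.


dL = -1.6310, da = 4.5530, db = -0.9190
dE = sqrt((-1.6310)^2 + 4.5530^2 + (-0.9190)^2) = 4.9229


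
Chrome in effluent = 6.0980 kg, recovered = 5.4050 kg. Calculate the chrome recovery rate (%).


Formula: Recovery = recovered / input * 100
Substituting: Recovery = 5.4050 / 6.0980 * 100
Result: 88.6356 %


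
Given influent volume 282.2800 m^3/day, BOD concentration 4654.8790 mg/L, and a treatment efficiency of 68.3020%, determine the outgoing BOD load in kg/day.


Load_in = volume * conc / 1000 = 282.2800 * 4654.8790 / 1000 = 1313.9792 kg/day
Removed = Load_in * eff / 100 = 1313.9792 * 68.3020 / 100 = 897.4741 kg/day
Load_out = Load_in - Removed = 1313.9792 - 897.4741 = 416.5051 kg/day


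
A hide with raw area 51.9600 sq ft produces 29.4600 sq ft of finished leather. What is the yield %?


Formula: Yield = finished / raw * 100
Substituting: Yield = 29.4600 / 51.9600 * 100
Result: 56.6975 %


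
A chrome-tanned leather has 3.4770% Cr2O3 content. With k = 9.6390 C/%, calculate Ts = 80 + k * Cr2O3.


Formula: Ts = 80 + k * Cr2O3
Substituting: Ts = 80 + 9.6390 * 3.4770
Result: 113.5148 C


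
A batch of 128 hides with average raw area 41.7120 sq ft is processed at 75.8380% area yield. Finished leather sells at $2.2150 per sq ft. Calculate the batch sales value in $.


Raw_total = N * avg_area = 128 * 41.7120 = 5339.1360 sq ft
Finished = Raw_total * yield / 100 = 5339.1360 * 75.8380 / 100 = 4049.0940 sq ft
Value = Finished * price = 4049.0940 * 2.2150 = 8968.7431 $


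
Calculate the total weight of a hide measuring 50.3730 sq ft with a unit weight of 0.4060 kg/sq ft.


Formula: Weight = area * weight_per_sqft
Substituting: Weight = 50.3730 * 0.4060
Result: 20.4514 kg


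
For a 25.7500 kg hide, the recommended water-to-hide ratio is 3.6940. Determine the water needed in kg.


Formula: Water = hide_weight * ratio
Substituting: Water = 25.7500 * 3.6940
Result: 95.1205 kg


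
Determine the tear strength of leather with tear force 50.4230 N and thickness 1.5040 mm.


Formula: Tear strength = force / thickness
Substituting: Tear strength = 50.4230 / 1.5040
Result: 33.5259 N/mm


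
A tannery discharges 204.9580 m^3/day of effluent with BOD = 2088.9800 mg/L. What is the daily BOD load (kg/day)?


Formula: BOD_load = volume * conc / 1000
Substituting: BOD_load = 204.9580 * 2088.9800 / 1000
Result: 428.1532 kg/day


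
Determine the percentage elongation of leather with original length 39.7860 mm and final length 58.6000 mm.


Formula: Elongation = (Lf - L0) / L0 * 100
Substituting: Elongation = (58.6000 - 39.7860) / 39.7860 * 100
Result: 47.2880 %


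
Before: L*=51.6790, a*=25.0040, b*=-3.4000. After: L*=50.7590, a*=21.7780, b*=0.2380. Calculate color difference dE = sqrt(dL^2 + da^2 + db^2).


dL = -0.9200, da = -3.2260, db = 3.6380
dE = sqrt((-0.9200)^2 + (-3.2260)^2 + 3.6380^2) = 4.9486


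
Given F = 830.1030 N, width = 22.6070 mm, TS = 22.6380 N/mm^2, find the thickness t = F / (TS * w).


Formula: t = F / (TS * w)
Substituting: t = 830.1030 / (22.6380 * 22.6070)
Result: 1.6220 mm


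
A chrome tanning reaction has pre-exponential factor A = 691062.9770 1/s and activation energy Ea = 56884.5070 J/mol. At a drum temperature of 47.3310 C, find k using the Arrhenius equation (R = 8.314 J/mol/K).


T_K = T_C + 273.15 = 47.3310 + 273.15 = 320.4810 K
exponent = -Ea / (R * T_K) = -56884.5070 / (8.314 * 320.4810) = -21.3492
k = A * exp(exponent) = 691062.9770 * exp(-21.3492) = 3.6955e-04 1/s


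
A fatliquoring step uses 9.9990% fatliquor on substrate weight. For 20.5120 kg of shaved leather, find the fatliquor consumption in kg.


Formula: Fat = substrate * pct / 100
Substituting: Fat = 20.5120 * 9.9990 / 100
Result: 2.0510 kg


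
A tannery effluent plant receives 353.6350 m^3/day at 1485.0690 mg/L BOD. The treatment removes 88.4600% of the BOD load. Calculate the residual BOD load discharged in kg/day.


Load_in = volume * conc / 1000 = 353.6350 * 1485.0690 / 1000 = 525.1724 kg/day
Removed = Load_in * eff / 100 = 525.1724 * 88.4600 / 100 = 464.5675 kg/day
Load_out = Load_in - Removed = 525.1724 - 464.5675 = 60.6049 kg/day


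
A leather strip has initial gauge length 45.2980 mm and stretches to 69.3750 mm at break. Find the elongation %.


Formula: Elongation = (Lf - L0) / L0 * 100
Substituting: Elongation = (69.3750 - 45.2980) / 45.2980 * 100
Result: 53.1525 %


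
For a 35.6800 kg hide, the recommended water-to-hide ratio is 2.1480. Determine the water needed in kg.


Formula: Water = hide_weight * ratio
Substituting: Water = 35.6800 * 2.1480
Result: 76.6406 kg


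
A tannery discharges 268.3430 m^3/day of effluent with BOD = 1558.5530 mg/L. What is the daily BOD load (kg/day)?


Formula: BOD_load = volume * conc / 1000
Substituting: BOD_load = 268.3430 * 1558.5530 / 1000
Result: 418.2268 kg/day


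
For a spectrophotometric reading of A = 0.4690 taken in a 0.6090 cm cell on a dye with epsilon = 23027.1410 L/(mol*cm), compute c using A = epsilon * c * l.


Formula: c = A / (epsilon * l)
Substituting: c = 0.4690 / (23027.1410 * 0.6090)
Result: 3.3444e-05 mol/L


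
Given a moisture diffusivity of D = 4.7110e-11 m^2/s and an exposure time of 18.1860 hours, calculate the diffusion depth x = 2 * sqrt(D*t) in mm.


t = 18.1860 hr * 3600 = 65469.6000 s
D * t = 4.7110e-11 * 65469.6000 = 3.0843e-06
x = 2 * sqrt(D*t) = 2 * sqrt(3.0843e-06) = 0.00351242 m = 3.5124 mm


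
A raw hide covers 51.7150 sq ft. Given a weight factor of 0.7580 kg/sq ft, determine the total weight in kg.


Formula: Weight = area * weight_per_sqft
Substituting: Weight = 51.7150 * 0.7580
Result: 39.2000 kg


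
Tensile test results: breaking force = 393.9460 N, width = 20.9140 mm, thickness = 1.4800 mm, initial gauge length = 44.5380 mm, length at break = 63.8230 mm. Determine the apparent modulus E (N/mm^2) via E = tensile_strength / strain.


TS = F / (w * t) = 393.9460 / (20.9140 * 1.4800) = 12.7273 N/mm^2
strain = (Lf - L0) / L0 = (63.8230 - 44.5380) / 44.5380 = 0.4330
E = TS / strain = 12.7273 / 0.4330 = 29.3933 N/mm^2


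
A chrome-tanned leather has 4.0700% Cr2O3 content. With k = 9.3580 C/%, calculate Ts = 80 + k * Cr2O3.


Formula: Ts = 80 + k * Cr2O3
Substituting: Ts = 80 + 9.3580 * 4.0700
Result: 118.0871 C


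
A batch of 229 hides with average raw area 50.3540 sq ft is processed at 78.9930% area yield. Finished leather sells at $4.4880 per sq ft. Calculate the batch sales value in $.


Raw_total = N * avg_area = 229 * 50.3540 = 11531.0660 sq ft
Finished = Raw_total * yield / 100 = 11531.0660 * 78.9930 / 100 = 9108.7350 sq ft
Value = Finished * price = 9108.7350 * 4.4880 = 40880.0025 $


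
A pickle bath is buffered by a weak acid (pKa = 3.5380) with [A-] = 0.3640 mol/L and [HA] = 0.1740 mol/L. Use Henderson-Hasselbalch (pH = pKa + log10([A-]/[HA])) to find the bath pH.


ratio = [A-] / [HA] = 0.3640 / 0.1740 = 2.0920
log10(ratio) = 0.3206
pH = pKa + log10(ratio) = 3.5380 + 0.3206 = 3.8586


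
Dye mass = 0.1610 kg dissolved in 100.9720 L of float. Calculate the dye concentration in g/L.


Formula: Conc = dye_mass(kg) / volume(L) * 1000
Substituting: Conc = 0.1610 / 100.9720 * 1000
Result: 1.5945 g/L


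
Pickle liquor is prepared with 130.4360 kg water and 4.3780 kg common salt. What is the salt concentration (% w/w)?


Formula: Conc = salt / (water + salt) * 100
Substituting: Conc = 4.3780 / (130.4360 + 4.3780) * 100
Result: 3.2474 %


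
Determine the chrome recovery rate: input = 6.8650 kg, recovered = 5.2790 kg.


Formula: Recovery = recovered / input * 100
Substituting: Recovery = 5.2790 / 6.8650 * 100
Result: 76.8973 %


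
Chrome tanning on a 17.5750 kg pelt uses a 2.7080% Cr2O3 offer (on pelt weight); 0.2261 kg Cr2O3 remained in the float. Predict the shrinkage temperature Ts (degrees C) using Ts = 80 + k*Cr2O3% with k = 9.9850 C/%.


Offered = pelt * offer_pct / 100 = 17.5750 * 2.7080 / 100 = 0.4759 kg
Uptake = offered - residual = 0.4759 - 0.2261 = 0.2498 kg
Cr2O3% on pelt = uptake / pelt * 100 = 0.2498 / 17.5750 * 100 = 1.4215 %
Ts = 80 + k * Cr2O3% = 80 + 9.9850 * 1.4215 = 94.1938 C


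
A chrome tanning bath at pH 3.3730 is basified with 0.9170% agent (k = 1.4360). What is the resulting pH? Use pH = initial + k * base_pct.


Formula: pH_final = pH_initial + k * base_pct
Substituting: pH_final = 3.3730 + 1.4360 * 0.9170
Result: 4.6898


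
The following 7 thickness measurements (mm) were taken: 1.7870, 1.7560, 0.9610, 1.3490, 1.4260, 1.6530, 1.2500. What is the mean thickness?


Formula: Average = sum / n
Substituting: Average = 10.1820 / 7
Result: 1.4546 mm


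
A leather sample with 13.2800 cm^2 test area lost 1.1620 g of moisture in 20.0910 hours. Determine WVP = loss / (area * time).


Formula: WVP = loss / (area * time)
Substituting: WVP = 1.1620 / (13.2800 * 20.0910)
Result: 0.00435518 g/(cm^2*hr)


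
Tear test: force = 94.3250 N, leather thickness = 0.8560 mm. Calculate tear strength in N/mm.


Formula: Tear strength = force / thickness
Substituting: Tear strength = 94.3250 / 0.8560
Result: 110.1928 N/mm


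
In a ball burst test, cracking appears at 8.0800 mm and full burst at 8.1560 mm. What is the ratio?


Formula: Ratio = crack / burst
Substituting: Ratio = 8.0800 / 8.1560
Result: 0.9907


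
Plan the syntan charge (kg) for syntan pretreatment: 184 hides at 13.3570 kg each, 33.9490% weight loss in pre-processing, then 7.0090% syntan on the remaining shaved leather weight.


Total_raw = N * avg_wt = 184 * 13.3570 = 2457.6880 kg
Substrate = Total_raw * (1 - loss/100) = 2457.6880 * (1 - 33.9490/100) = 1623.3275 kg
Syntan = Substrate * pct / 100 = 1623.3275 * 7.0090 / 100 = 113.7790 kg


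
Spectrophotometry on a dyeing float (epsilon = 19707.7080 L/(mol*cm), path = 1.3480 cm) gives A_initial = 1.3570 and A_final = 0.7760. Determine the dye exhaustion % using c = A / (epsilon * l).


c_initial = A_i / (epsilon * l) = 1.3570 / (19707.7080 * 1.3480) = 5.1080e-05 mol/L
c_final = A_f / (epsilon * l) = 0.7760 / (19707.7080 * 1.3480) = 2.9210e-05 mol/L
Exhaustion = (c_initial - c_final) / c_initial * 100 = (5.1080e-05 - 2.9210e-05) / 5.1080e-05 * 100 = 42.8150 %


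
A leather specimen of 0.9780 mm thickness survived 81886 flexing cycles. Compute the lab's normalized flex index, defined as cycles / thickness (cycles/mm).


Formula: Index = cycles / thickness
Substituting: Index = 81886 / 0.9780
Result: 83728.0164 cycles/mm


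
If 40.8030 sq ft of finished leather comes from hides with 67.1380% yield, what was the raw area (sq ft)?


Formula: raw = finished * 100 / yield
Substituting: raw = 40.8030 * 100 / 67.1380
Result: 60.7748 sq ft


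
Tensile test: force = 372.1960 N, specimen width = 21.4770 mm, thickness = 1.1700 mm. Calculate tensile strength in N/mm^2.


Formula: TS = force / (width * thickness)
Substituting: TS = 372.1960 / (21.4770 * 1.1700)
Result: 14.8119 N/mm^2


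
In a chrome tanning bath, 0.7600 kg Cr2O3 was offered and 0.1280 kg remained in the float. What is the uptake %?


Formula: Uptake = (offered - residual) / offered * 100
Substituting: Uptake = (0.7600 - 0.1280) / 0.7600 * 100
Result: 83.1579 %


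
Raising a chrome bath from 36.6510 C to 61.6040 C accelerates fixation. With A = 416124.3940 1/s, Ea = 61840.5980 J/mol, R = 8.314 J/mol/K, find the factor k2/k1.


T1 = 36.6510 + 273.15 = 309.8010 K; T2 = 61.6040 + 273.15 = 334.7540 K
k1 = A * exp(-Ea/(R*T1)) = 416124.3940 * exp(-61840.5980/(8.314*309.8010)) = 1.5563e-05 1/s
k2 = A * exp(-Ea/(R*T2)) = 416124.3940 * exp(-61840.5980/(8.314*334.7540)) = 9.3183e-05 1/s
k2/k1 = 9.3183e-05 / 1.5563e-05 = 5.9876


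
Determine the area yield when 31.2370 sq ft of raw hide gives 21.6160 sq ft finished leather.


Formula: Yield = finished / raw * 100
Substituting: Yield = 21.6160 / 31.2370 * 100
Result: 69.2000 %


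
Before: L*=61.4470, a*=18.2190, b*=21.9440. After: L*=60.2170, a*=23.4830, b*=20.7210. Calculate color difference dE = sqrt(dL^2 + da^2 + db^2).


dL = -1.2300, da = 5.2640, db = -1.2230
dE = sqrt((-1.2300)^2 + 5.2640^2 + (-1.2230)^2) = 5.5424


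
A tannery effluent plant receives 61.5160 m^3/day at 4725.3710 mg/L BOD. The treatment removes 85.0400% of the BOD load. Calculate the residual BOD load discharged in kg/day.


Load_in = volume * conc / 1000 = 61.5160 * 4725.3710 / 1000 = 290.6859 kg/day
Removed = Load_in * eff / 100 = 290.6859 * 85.0400 / 100 = 247.1993 kg/day
Load_out = Load_in - Removed = 290.6859 - 247.1993 = 43.4866 kg/day


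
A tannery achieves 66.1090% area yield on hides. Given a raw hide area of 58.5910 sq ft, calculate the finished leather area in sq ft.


Formula: finished = raw * yield / 100
Substituting: finished = 58.5910 * 66.1090 / 100
Result: 38.7339 sq ft


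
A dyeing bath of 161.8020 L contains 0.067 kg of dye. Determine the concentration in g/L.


Formula: Conc = dye_mass(kg) / volume(L) * 1000
Substituting: Conc = 0.067 / 161.8020 * 1000
Result: 0.4141 g/L


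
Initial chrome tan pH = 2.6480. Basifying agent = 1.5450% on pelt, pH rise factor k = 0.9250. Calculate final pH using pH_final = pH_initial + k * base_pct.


Formula: pH_final = pH_initial + k * base_pct
Substituting: pH_final = 2.6480 + 0.9250 * 1.5450
Result: 4.0771


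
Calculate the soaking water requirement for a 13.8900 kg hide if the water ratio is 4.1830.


Formula: Water = hide_weight * ratio
Substituting: Water = 13.8900 * 4.1830
Result: 58.1019 kg


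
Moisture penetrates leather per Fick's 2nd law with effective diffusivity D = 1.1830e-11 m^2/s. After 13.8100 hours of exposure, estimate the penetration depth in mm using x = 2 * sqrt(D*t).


t = 13.8100 hr * 3600 = 49716.0000 s
D * t = 1.1830e-11 * 49716.0000 = 5.8814e-07
x = 2 * sqrt(D*t) = 2 * sqrt(5.8814e-07) = 0.00153381 m = 1.5338 mm


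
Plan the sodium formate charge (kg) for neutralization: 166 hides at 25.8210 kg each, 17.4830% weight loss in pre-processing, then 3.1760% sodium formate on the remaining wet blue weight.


Total_raw = N * avg_wt = 166 * 25.8210 = 4286.2860 kg
Substrate = Total_raw * (1 - loss/100) = 4286.2860 * (1 - 17.4830/100) = 3536.9146 kg
Neutralizer = Substrate * pct / 100 = 3536.9146 * 3.1760 / 100 = 112.3324 kg


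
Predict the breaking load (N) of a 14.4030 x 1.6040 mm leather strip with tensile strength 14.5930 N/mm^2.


Formula: F = TS * w * t
Substituting: F = 14.5930 * 14.4030 * 1.6040
Result: 337.1335 N


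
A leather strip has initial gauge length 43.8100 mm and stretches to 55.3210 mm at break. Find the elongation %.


Formula: Elongation = (Lf - L0) / L0 * 100
Substituting: Elongation = (55.3210 - 43.8100) / 43.8100 * 100
Result: 26.2748 %


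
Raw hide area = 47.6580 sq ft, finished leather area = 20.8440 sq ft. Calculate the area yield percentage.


Formula: Yield = finished / raw * 100
Substituting: Yield = 20.8440 / 47.6580 * 100
Result: 43.7366 %


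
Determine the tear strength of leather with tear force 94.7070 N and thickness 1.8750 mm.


Formula: Tear strength = force / thickness
Substituting: Tear strength = 94.7070 / 1.8750
Result: 50.5104 N/mm


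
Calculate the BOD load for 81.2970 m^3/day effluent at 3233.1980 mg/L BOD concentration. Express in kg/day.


Formula: BOD_load = volume * conc / 1000
Substituting: BOD_load = 81.2970 * 3233.1980 / 1000
Result: 262.8493 kg/day


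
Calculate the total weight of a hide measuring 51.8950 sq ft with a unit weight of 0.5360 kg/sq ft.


Formula: Weight = area * weight_per_sqft
Substituting: Weight = 51.8950 * 0.5360
Result: 27.8157 kg


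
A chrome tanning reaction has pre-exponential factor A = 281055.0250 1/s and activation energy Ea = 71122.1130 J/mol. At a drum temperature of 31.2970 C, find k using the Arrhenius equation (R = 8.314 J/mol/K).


T_K = T_C + 273.15 = 31.2970 + 273.15 = 304.4470 K
exponent = -Ea / (R * T_K) = -71122.1130 / (8.314 * 304.4470) = -28.0985
k = A * exp(exponent) = 281055.0250 * exp(-28.0985) = 1.7611e-07 1/s


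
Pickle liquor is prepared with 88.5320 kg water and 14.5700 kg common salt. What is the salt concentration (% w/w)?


Formula: Conc = salt / (water + salt) * 100
Substituting: Conc = 14.5700 / (88.5320 + 14.5700) * 100
Result: 14.1316 %


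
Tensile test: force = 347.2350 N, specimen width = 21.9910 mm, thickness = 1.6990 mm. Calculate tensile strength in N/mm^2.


Formula: TS = force / (width * thickness)
Substituting: TS = 347.2350 / (21.9910 * 1.6990)
Result: 9.2936 N/mm^2


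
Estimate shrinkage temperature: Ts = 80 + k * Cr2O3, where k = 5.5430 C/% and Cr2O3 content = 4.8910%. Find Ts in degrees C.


Formula: Ts = 80 + k * Cr2O3
Substituting: Ts = 80 + 5.5430 * 4.8910
Result: 107.1108 C


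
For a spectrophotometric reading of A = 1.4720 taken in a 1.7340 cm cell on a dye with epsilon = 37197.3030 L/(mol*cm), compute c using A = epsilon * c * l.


Formula: c = A / (epsilon * l)
Substituting: c = 1.4720 / (37197.3030 * 1.7340)
Result: 2.2822e-05 mol/L


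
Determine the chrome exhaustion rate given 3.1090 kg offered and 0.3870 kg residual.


Formula: Uptake = (offered - residual) / offered * 100
Substituting: Uptake = (3.1090 - 0.3870) / 3.1090 * 100
Result: 87.5523 %


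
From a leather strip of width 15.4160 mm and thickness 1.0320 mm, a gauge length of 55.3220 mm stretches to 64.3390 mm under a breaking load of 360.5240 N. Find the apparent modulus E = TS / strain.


TS = F / (w * t) = 360.5240 / (15.4160 * 1.0320) = 22.6612 N/mm^2
strain = (Lf - L0) / L0 = (64.3390 - 55.3220) / 55.3220 = 0.1630
E = TS / strain = 22.6612 / 0.1630 = 139.0332 N/mm^2


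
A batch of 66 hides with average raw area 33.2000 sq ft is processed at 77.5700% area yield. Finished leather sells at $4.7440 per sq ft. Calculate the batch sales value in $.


Raw_total = N * avg_area = 66 * 33.2000 = 2191.2000 sq ft
Finished = Raw_total * yield / 100 = 2191.2000 * 77.5700 / 100 = 1699.7138 sq ft
Value = Finished * price = 1699.7138 * 4.7440 = 8063.4425 $


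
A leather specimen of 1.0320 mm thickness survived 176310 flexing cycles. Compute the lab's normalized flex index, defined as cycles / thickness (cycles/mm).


Formula: Index = cycles / thickness
Substituting: Index = 176310 / 1.0320
Result: 170843.0233 cycles/mm


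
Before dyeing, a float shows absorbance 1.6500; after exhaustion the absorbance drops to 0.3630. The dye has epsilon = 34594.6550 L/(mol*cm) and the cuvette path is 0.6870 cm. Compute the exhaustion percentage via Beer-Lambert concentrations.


c_initial = A_i / (epsilon * l) = 1.6500 / (34594.6550 * 0.6870) = 6.9425e-05 mol/L
c_final = A_f / (epsilon * l) = 0.3630 / (34594.6550 * 0.6870) = 1.5274e-05 mol/L
Exhaustion = (c_initial - c_final) / c_initial * 100 = (6.9425e-05 - 1.5274e-05) / 6.9425e-05 * 100 = 78.0000 %


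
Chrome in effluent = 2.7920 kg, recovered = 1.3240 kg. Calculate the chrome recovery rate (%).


Formula: Recovery = recovered / input * 100
Substituting: Recovery = 1.3240 / 2.7920 * 100
Result: 47.4212 %


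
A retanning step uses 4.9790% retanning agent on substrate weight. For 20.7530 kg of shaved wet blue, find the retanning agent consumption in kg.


Formula: Retan = substrate * pct / 100
Substituting: Retan = 20.7530 * 4.9790 / 100
Result: 1.0333 kg


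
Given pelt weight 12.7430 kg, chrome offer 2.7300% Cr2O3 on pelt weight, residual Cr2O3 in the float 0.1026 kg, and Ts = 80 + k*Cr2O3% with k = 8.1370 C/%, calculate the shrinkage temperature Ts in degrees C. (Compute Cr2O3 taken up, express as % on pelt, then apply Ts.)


Offered = pelt * offer_pct / 100 = 12.7430 * 2.7300 / 100 = 0.3479 kg
Uptake = offered - residual = 0.3479 - 0.1026 = 0.2453 kg
Cr2O3% on pelt = uptake / pelt * 100 = 0.2453 / 12.7430 * 100 = 1.9249 %
Ts = 80 + k * Cr2O3% = 80 + 8.1370 * 1.9249 = 95.6625 C


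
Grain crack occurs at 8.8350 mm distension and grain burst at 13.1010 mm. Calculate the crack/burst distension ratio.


Formula: Ratio = crack / burst
Substituting: Ratio = 8.8350 / 13.1010
Result: 0.6744


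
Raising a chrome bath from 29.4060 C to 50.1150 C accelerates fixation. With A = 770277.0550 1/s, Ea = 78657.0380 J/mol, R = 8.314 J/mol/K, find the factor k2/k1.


T1 = 29.4060 + 273.15 = 302.5560 K; T2 = 50.1150 + 273.15 = 323.2650 K
k1 = A * exp(-Ea/(R*T1)) = 770277.0550 * exp(-78657.0380/(8.314*302.5560)) = 2.0251e-08 1/s
k2 = A * exp(-Ea/(R*T2)) = 770277.0550 * exp(-78657.0380/(8.314*323.2650)) = 1.5011e-07 1/s
k2/k1 = 1.5011e-07 / 2.0251e-08 = 7.4127


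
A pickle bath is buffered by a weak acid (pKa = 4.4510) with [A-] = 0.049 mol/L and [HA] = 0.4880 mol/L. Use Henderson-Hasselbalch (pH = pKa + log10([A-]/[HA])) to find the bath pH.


ratio = [A-] / [HA] = 0.049 / 0.4880 = 0.1004
log10(ratio) = -0.9982
pH = pKa + log10(ratio) = 4.4510 - 0.9982 = 3.4528


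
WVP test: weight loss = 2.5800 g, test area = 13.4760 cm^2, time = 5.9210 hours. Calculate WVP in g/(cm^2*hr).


Formula: WVP = loss / (area * time)
Substituting: WVP = 2.5800 / (13.4760 * 5.9210)
Result: 0.0323343 g/(cm^2*hr)


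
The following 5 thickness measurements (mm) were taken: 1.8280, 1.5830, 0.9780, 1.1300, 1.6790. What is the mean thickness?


Formula: Average = sum / n
Substituting: Average = 7.1980 / 5
Result: 1.4396 mm


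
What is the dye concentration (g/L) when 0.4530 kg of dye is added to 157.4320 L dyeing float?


Formula: Conc = dye_mass(kg) / volume(L) * 1000
Substituting: Conc = 0.4530 / 157.4320 * 1000
Result: 2.8774 g/L


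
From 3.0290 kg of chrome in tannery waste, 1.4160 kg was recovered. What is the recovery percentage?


Formula: Recovery = recovered / input * 100
Substituting: Recovery = 1.4160 / 3.0290 * 100
Result: 46.7481 %


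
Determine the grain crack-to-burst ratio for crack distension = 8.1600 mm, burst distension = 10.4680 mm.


Formula: Ratio = crack / burst
Substituting: Ratio = 8.1600 / 10.4680
Result: 0.7795


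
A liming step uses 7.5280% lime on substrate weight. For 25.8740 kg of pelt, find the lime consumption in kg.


Formula: Lime = substrate * pct / 100
Substituting: Lime = 25.8740 * 7.5280 / 100
Result: 1.9478 kg


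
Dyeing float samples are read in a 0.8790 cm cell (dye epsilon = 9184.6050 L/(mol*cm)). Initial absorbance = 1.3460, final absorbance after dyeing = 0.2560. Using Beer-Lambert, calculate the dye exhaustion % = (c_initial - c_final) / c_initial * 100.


c_initial = A_i / (epsilon * l) = 1.3460 / (9184.6050 * 0.8790) = 1.6672e-04 mol/L
c_final = A_f / (epsilon * l) = 0.2560 / (9184.6050 * 0.8790) = 3.1710e-05 mol/L
Exhaustion = (c_initial - c_final) / c_initial * 100 = (1.6672e-04 - 3.1710e-05) / 1.6672e-04 * 100 = 80.9807 %


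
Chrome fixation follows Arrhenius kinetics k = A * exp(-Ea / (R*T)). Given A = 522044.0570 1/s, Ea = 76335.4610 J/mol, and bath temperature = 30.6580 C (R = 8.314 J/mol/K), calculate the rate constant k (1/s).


T_K = T_C + 273.15 = 30.6580 + 273.15 = 303.8080 K
exponent = -Ea / (R * T_K) = -76335.4610 / (8.314 * 303.8080) = -30.2216
k = A * exp(exponent) = 522044.0570 * exp(-30.2216) = 3.9142e-08 1/s


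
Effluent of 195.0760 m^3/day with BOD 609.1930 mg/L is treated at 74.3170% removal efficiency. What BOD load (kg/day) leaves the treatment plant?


Load_in = volume * conc / 1000 = 195.0760 * 609.1930 / 1000 = 118.8389 kg/day
Removed = Load_in * eff / 100 = 118.8389 * 74.3170 / 100 = 88.3175 kg/day
Load_out = Load_in - Removed = 118.8389 - 88.3175 = 30.5214 kg/day


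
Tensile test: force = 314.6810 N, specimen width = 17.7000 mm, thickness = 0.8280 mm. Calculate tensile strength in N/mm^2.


Formula: TS = force / (width * thickness)
Substituting: TS = 314.6810 / (17.7000 * 0.8280)
Result: 21.4717 N/mm^2


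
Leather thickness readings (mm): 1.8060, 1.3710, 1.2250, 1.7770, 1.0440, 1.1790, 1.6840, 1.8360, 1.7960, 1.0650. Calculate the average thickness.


Formula: Average = sum / n
Substituting: Average = 14.7830 / 10
Result: 1.4783 mm


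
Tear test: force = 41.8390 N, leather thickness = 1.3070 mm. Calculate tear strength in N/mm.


Formula: Tear strength = force / thickness
Substituting: Tear strength = 41.8390 / 1.3070
Result: 32.0115 N/mm


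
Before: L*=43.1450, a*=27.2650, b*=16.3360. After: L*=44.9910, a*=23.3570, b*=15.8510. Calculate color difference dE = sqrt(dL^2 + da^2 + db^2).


dL = 1.8460, da = -3.9080, db = -0.4850
dE = sqrt(1.8460^2 + (-3.9080)^2 + (-0.4850)^2) = 4.3492


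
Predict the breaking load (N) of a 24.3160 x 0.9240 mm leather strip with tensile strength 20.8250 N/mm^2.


Formula: F = TS * w * t
Substituting: F = 20.8250 * 24.3160 * 0.9240
Result: 467.8958 N


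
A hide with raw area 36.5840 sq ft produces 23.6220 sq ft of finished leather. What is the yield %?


Formula: Yield = finished / raw * 100
Substituting: Yield = 23.6220 / 36.5840 * 100
Result: 64.5692 %


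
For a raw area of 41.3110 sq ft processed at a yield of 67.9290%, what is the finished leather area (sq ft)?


Formula: finished = raw * yield / 100
Substituting: finished = 41.3110 * 67.9290 / 100
Result: 28.0621 sq ft


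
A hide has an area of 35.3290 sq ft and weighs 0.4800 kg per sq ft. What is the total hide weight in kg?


Formula: Weight = area * weight_per_sqft
Substituting: Weight = 35.3290 * 0.4800
Result: 16.9579 kg


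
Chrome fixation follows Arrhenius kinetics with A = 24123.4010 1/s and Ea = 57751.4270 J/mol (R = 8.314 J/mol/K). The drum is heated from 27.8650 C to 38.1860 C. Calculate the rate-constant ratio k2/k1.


T1 = 27.8650 + 273.15 = 301.0150 K; T2 = 38.1860 + 273.15 = 311.3360 K
k1 = A * exp(-Ea/(R*T1)) = 24123.4010 * exp(-57751.4270/(8.314*301.0150)) = 2.2939e-06 1/s
k2 = A * exp(-Ea/(R*T2)) = 24123.4010 * exp(-57751.4270/(8.314*311.3360)) = 4.9294e-06 1/s
k2/k1 = 4.9294e-06 / 2.2939e-06 = 2.1490


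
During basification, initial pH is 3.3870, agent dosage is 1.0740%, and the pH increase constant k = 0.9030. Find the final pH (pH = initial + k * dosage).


Formula: pH_final = pH_initial + k * base_pct
Substituting: pH_final = 3.3870 + 0.9030 * 1.0740
Result: 4.3568


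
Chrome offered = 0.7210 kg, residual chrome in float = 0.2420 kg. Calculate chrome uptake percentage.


Formula: Uptake = (offered - residual) / offered * 100
Substituting: Uptake = (0.7210 - 0.2420) / 0.7210 * 100
Result: 66.4355 %


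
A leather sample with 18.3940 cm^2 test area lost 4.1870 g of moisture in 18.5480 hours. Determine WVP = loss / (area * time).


Formula: WVP = loss / (area * time)
Substituting: WVP = 4.1870 / (18.3940 * 18.5480)
Result: 0.0122724 g/(cm^2*hr)


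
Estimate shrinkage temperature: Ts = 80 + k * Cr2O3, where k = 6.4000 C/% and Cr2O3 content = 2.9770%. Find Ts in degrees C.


Formula: Ts = 80 + k * Cr2O3
Substituting: Ts = 80 + 6.4000 * 2.9770
Result: 99.0528 C


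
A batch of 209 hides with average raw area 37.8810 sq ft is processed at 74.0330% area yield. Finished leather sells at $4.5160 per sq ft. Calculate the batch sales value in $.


Raw_total = N * avg_area = 209 * 37.8810 = 7917.1290 sq ft
Finished = Raw_total * yield / 100 = 7917.1290 * 74.0330 / 100 = 5861.2881 sq ft
Value = Finished * price = 5861.2881 * 4.5160 = 26469.5771 $


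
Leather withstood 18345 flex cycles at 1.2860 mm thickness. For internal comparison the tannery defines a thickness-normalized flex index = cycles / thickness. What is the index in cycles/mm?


Formula: Index = cycles / thickness
Substituting: Index = 18345 / 1.2860
Result: 14265.1633 cycles/mm


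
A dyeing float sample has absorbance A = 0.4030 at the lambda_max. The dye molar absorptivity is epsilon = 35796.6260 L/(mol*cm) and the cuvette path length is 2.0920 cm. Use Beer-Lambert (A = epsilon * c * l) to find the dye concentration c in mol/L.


Formula: c = A / (epsilon * l)
Substituting: c = 0.4030 / (35796.6260 * 2.0920)
Result: 5.3815e-06 mol/L


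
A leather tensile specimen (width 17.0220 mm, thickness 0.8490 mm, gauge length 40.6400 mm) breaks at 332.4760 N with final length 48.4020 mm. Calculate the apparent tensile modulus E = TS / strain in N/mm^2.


TS = F / (w * t) = 332.4760 / (17.0220 * 0.8490) = 23.0060 N/mm^2
strain = (Lf - L0) / L0 = (48.4020 - 40.6400) / 40.6400 = 0.1910
E = TS / strain = 23.0060 / 0.1910 = 120.4542 N/mm^2


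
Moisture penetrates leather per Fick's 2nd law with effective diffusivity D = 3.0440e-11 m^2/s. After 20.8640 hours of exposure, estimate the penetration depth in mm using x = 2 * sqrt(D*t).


t = 20.8640 hr * 3600 = 75110.4000 s
D * t = 3.0440e-11 * 75110.4000 = 2.2864e-06
x = 2 * sqrt(D*t) = 2 * sqrt(2.2864e-06) = 0.00302414 m = 3.0241 mm


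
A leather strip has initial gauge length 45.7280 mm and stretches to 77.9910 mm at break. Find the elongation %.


Formula: Elongation = (Lf - L0) / L0 * 100
Substituting: Elongation = (77.9910 - 45.7280) / 45.7280 * 100
Result: 70.5541 %


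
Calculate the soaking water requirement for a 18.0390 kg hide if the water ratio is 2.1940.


Formula: Water = hide_weight * ratio
Substituting: Water = 18.0390 * 2.1940
Result: 39.5776 kg


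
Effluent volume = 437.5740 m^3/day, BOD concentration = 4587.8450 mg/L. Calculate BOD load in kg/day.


Formula: BOD_load = volume * conc / 1000
Substituting: BOD_load = 437.5740 * 4587.8450 / 1000
Result: 2007.5217 kg/day


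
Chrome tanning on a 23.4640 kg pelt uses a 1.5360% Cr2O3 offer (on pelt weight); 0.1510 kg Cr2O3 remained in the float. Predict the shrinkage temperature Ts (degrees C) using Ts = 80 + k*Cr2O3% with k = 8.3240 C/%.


Offered = pelt * offer_pct / 100 = 23.4640 * 1.5360 / 100 = 0.3604 kg
Uptake = offered - residual = 0.3604 - 0.1510 = 0.2094 kg
Cr2O3% on pelt = uptake / pelt * 100 = 0.2094 / 23.4640 * 100 = 0.8925 %
Ts = 80 + k * Cr2O3% = 80 + 8.3240 * 0.8925 = 87.4288 C


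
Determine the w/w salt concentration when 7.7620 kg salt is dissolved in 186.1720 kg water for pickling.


Formula: Conc = salt / (water + salt) * 100
Substituting: Conc = 7.7620 / (186.1720 + 7.7620) * 100
Result: 4.0024 %


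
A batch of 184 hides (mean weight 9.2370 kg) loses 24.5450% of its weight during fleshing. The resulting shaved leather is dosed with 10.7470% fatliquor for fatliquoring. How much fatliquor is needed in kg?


Total_raw = N * avg_wt = 184 * 9.2370 = 1699.6080 kg
Substrate = Total_raw * (1 - loss/100) = 1699.6080 * (1 - 24.5450/100) = 1282.4392 kg
Fat = Substrate * pct / 100 = 1282.4392 * 10.7470 / 100 = 137.8237 kg


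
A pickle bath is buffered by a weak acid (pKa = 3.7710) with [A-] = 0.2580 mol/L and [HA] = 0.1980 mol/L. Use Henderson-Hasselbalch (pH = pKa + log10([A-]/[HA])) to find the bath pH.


ratio = [A-] / [HA] = 0.2580 / 0.1980 = 1.3030
log10(ratio) = 0.1150
pH = pKa + log10(ratio) = 3.7710 + 0.1150 = 3.8860


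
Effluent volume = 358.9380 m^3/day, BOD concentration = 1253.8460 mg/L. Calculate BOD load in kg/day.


Formula: BOD_load = volume * conc / 1000
Substituting: BOD_load = 358.9380 * 1253.8460 / 1000
Result: 450.0530 kg/day


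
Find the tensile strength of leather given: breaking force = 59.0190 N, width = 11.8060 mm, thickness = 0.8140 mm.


Formula: TS = force / (width * thickness)
Substituting: TS = 59.0190 / (11.8060 * 0.8140)
Result: 6.1414 N/mm^2


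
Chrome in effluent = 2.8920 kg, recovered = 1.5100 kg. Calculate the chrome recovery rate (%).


Formula: Recovery = recovered / input * 100
Substituting: Recovery = 1.5100 / 2.8920 * 100
Result: 52.2130 %


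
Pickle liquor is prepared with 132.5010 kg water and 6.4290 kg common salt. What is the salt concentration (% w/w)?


Formula: Conc = salt / (water + salt) * 100
Substituting: Conc = 6.4290 / (132.5010 + 6.4290) * 100
Result: 4.6275 %


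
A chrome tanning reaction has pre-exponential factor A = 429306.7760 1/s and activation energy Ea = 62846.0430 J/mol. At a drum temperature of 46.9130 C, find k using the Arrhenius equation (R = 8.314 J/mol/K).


T_K = T_C + 273.15 = 46.9130 + 273.15 = 320.0630 K
exponent = -Ea / (R * T_K) = -62846.0430 / (8.314 * 320.0630) = -23.6174
k = A * exp(exponent) = 429306.7760 * exp(-23.6174) = 2.3760e-05 1/s


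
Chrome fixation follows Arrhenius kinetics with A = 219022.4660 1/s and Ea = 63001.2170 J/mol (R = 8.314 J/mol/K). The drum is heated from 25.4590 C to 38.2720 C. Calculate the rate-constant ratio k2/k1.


T1 = 25.4590 + 273.15 = 298.6090 K; T2 = 38.2720 + 273.15 = 311.4220 K
k1 = A * exp(-Ea/(R*T1)) = 219022.4660 * exp(-63001.2170/(8.314*298.6090)) = 2.0869e-06 1/s
k2 = A * exp(-Ea/(R*T2)) = 219022.4660 * exp(-63001.2170/(8.314*311.4220)) = 5.9285e-06 1/s
k2/k1 = 5.9285e-06 / 2.0869e-06 = 2.8408


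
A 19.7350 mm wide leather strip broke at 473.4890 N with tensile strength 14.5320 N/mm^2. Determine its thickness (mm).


Formula: t = F / (TS * w)
Substituting: t = 473.4890 / (14.5320 * 19.7350)
Result: 1.6510 mm


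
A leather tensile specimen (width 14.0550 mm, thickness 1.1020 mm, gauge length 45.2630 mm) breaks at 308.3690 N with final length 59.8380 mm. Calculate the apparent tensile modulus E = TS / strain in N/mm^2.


TS = F / (w * t) = 308.3690 / (14.0550 * 1.1020) = 19.9094 N/mm^2
strain = (Lf - L0) / L0 = (59.8380 - 45.2630) / 45.2630 = 0.3220
E = TS / strain = 19.9094 / 0.3220 = 61.8291 N/mm^2
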